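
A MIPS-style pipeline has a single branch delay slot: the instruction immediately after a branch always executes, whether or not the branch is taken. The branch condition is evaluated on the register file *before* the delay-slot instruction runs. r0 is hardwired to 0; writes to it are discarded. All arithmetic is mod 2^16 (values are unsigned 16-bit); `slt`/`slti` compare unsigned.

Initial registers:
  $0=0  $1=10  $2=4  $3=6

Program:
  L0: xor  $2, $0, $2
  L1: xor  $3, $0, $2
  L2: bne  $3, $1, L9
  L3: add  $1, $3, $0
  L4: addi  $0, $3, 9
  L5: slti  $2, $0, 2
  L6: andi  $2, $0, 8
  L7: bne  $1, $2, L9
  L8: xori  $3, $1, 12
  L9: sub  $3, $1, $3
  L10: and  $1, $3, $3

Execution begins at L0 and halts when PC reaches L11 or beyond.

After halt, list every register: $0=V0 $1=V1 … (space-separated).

$0=0 $1=0 $2=4 $3=0

[0] xor  $2, $0, $2  →  {$0:0, $1:10, $2:4, $3:6}
[1] xor  $3, $0, $2  →  {$0:0, $1:10, $2:4, $3:4}
[2] bne  $3, $1, L9  →  {$0:0, $1:10, $2:4, $3:4}  ⟨branch taken⟩
[3] add  $1, $3, $0  →  {$0:0, $1:4, $2:4, $3:4}
[9] sub  $3, $1, $3  →  {$0:0, $1:4, $2:4, $3:0}
[10] and  $1, $3, $3  →  {$0:0, $1:0, $2:4, $3:0}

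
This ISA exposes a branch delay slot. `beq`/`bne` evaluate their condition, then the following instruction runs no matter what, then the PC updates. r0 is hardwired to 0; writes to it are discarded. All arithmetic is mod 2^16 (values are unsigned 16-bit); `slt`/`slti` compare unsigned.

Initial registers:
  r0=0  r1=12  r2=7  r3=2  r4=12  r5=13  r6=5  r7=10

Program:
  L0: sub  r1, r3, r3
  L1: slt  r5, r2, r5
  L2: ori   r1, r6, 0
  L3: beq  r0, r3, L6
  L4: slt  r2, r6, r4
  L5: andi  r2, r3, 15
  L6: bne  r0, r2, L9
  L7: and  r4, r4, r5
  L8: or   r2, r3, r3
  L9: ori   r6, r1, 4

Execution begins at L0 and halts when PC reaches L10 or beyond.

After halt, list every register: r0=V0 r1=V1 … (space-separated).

r0=0 r1=5 r2=2 r3=2 r4=0 r5=1 r6=5 r7=10

#0 sub  r1, r3, r3 ; 0/0/7/2/12/13/5/10
#1 slt  r5, r2, r5 ; 0/0/7/2/12/1/5/10
#2 ori   r1, r6, 0 ; 0/5/7/2/12/1/5/10
#3 beq  r0, r3, L6 ; 0/5/7/2/12/1/5/10 ; →fallthru
#4 slt  r2, r6, r4 ; 0/5/1/2/12/1/5/10
#5 andi  r2, r3, 15 ; 0/5/2/2/12/1/5/10
#6 bne  r0, r2, L9 ; 0/5/2/2/12/1/5/10 ; →target
#7 and  r4, r4, r5 ; 0/5/2/2/0/1/5/10
#9 ori   r6, r1, 4 ; 0/5/2/2/0/1/5/10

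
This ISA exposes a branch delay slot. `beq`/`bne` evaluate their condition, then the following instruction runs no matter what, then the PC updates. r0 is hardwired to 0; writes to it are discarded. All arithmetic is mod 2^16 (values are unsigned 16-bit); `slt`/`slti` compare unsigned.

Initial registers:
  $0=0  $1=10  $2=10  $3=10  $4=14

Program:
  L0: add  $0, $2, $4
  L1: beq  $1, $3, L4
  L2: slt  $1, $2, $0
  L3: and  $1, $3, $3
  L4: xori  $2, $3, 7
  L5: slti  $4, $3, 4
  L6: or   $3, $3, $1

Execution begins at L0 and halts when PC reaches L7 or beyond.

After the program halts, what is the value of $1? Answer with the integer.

  step pc=0: add  $0, $2, $4  regs=(0,10,10,10,14)
  step pc=1: beq  $1, $3, L4  cond=T  regs=(0,10,10,10,14)
  step pc=2: slt  $1, $2, $0  regs=(0,0,10,10,14)
  step pc=4: xori  $2, $3, 7  regs=(0,0,13,10,14)
  step pc=5: slti  $4, $3, 4  regs=(0,0,13,10,0)
  step pc=6: or   $3, $3, $1  regs=(0,0,13,10,0)

0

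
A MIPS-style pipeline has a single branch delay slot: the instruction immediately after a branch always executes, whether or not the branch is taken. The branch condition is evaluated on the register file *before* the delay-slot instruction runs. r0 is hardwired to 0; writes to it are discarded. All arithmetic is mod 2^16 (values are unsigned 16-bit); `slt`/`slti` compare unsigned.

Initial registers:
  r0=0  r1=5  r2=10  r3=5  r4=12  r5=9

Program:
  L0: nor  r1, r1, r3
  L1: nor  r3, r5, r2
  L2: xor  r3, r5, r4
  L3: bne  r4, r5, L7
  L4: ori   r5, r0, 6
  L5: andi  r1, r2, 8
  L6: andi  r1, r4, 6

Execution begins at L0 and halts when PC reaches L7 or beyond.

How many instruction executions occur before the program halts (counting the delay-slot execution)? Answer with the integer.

5

  step pc=0: nor  r1, r1, r3  regs=(0,65530,10,5,12,9)
  step pc=1: nor  r3, r5, r2  regs=(0,65530,10,65524,12,9)
  step pc=2: xor  r3, r5, r4  regs=(0,65530,10,5,12,9)
  step pc=3: bne  r4, r5, L7  cond=T  regs=(0,65530,10,5,12,9)
  step pc=4: ori   r5, r0, 6  regs=(0,65530,10,5,12,6)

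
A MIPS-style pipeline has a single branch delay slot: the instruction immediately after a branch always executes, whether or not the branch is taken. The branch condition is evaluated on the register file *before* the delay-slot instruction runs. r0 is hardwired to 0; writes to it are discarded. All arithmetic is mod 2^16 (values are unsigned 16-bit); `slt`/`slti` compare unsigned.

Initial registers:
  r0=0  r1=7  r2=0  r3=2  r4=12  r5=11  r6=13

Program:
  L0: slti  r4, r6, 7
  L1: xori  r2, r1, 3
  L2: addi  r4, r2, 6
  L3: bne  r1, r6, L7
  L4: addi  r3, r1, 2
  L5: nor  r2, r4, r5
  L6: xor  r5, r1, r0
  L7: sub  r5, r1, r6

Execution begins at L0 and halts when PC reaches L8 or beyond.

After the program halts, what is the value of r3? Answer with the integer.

9

  step pc=0: slti  r4, r6, 7  regs=(0,7,0,2,0,11,13)
  step pc=1: xori  r2, r1, 3  regs=(0,7,4,2,0,11,13)
  step pc=2: addi  r4, r2, 6  regs=(0,7,4,2,10,11,13)
  step pc=3: bne  r1, r6, L7  cond=T  regs=(0,7,4,2,10,11,13)
  step pc=4: addi  r3, r1, 2  regs=(0,7,4,9,10,11,13)
  step pc=7: sub  r5, r1, r6  regs=(0,7,4,9,10,65530,13)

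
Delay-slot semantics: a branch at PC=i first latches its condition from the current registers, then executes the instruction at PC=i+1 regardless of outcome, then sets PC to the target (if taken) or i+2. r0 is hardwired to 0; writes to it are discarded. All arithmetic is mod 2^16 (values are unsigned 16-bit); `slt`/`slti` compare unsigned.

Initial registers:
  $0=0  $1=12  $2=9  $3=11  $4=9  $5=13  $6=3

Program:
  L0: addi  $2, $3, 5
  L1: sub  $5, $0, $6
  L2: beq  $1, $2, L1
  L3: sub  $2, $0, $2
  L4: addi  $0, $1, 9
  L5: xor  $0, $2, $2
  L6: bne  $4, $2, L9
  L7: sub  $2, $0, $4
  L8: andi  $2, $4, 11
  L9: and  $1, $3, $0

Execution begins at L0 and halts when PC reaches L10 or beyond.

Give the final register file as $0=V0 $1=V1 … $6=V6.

PC=0  addi  $2, $3, 5        | $0=0 $1=12 $2=16 $3=11 $4=9 $5=13 $6=3
PC=1  sub  $5, $0, $6        | $0=0 $1=12 $2=16 $3=11 $4=9 $5=65533 $6=3
PC=2  beq  $1, $2, L1        | $0=0 $1=12 $2=16 $3=11 $4=9 $5=65533 $6=3  [not taken]
PC=3  sub  $2, $0, $2        | $0=0 $1=12 $2=65520 $3=11 $4=9 $5=65533 $6=3
PC=4  addi  $0, $1, 9        | $0=0 $1=12 $2=65520 $3=11 $4=9 $5=65533 $6=3
PC=5  xor  $0, $2, $2        | $0=0 $1=12 $2=65520 $3=11 $4=9 $5=65533 $6=3
PC=6  bne  $4, $2, L9        | $0=0 $1=12 $2=65520 $3=11 $4=9 $5=65533 $6=3  [TAKEN]
PC=7  sub  $2, $0, $4        | $0=0 $1=12 $2=65527 $3=11 $4=9 $5=65533 $6=3
PC=9  and  $1, $3, $0        | $0=0 $1=0 $2=65527 $3=11 $4=9 $5=65533 $6=3

$0=0 $1=0 $2=65527 $3=11 $4=9 $5=65533 $6=3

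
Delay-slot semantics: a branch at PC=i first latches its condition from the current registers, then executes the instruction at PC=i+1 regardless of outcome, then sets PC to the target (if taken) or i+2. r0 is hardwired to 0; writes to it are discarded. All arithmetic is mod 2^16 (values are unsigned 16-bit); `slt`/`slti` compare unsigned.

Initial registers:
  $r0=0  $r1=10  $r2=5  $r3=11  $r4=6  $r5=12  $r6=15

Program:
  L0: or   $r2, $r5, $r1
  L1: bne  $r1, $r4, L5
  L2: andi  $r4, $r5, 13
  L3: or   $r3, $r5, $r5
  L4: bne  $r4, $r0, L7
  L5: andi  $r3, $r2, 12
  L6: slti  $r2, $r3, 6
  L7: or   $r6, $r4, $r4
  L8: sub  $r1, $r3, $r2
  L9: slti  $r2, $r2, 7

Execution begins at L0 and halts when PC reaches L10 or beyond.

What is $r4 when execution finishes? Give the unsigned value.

12

[0] or   $r2, $r5, $r1  →  {$r0:0, $r1:10, $r2:14, $r3:11, $r4:6, $r5:12, $r6:15}
[1] bne  $r1, $r4, L5  →  {$r0:0, $r1:10, $r2:14, $r3:11, $r4:6, $r5:12, $r6:15}  ⟨branch taken⟩
[2] andi  $r4, $r5, 13  →  {$r0:0, $r1:10, $r2:14, $r3:11, $r4:12, $r5:12, $r6:15}
[5] andi  $r3, $r2, 12  →  {$r0:0, $r1:10, $r2:14, $r3:12, $r4:12, $r5:12, $r6:15}
[6] slti  $r2, $r3, 6  →  {$r0:0, $r1:10, $r2:0, $r3:12, $r4:12, $r5:12, $r6:15}
[7] or   $r6, $r4, $r4  →  {$r0:0, $r1:10, $r2:0, $r3:12, $r4:12, $r5:12, $r6:12}
[8] sub  $r1, $r3, $r2  →  {$r0:0, $r1:12, $r2:0, $r3:12, $r4:12, $r5:12, $r6:12}
[9] slti  $r2, $r2, 7  →  {$r0:0, $r1:12, $r2:1, $r3:12, $r4:12, $r5:12, $r6:12}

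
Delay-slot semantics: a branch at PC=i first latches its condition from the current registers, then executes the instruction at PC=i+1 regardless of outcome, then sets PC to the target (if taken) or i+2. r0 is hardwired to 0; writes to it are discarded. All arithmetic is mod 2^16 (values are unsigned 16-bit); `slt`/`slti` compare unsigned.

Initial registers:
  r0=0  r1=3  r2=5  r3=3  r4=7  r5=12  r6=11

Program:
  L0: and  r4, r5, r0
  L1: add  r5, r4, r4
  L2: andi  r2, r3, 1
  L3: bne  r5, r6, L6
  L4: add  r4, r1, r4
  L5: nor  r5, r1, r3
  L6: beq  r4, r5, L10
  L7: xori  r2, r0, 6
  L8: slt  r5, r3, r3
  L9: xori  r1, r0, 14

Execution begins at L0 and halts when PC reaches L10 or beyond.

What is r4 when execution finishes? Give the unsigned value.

[0] and  r4, r5, r0  →  {r0:0, r1:3, r2:5, r3:3, r4:0, r5:12, r6:11}
[1] add  r5, r4, r4  →  {r0:0, r1:3, r2:5, r3:3, r4:0, r5:0, r6:11}
[2] andi  r2, r3, 1  →  {r0:0, r1:3, r2:1, r3:3, r4:0, r5:0, r6:11}
[3] bne  r5, r6, L6  →  {r0:0, r1:3, r2:1, r3:3, r4:0, r5:0, r6:11}  ⟨branch taken⟩
[4] add  r4, r1, r4  →  {r0:0, r1:3, r2:1, r3:3, r4:3, r5:0, r6:11}
[6] beq  r4, r5, L10  →  {r0:0, r1:3, r2:1, r3:3, r4:3, r5:0, r6:11}  ⟨branch fallthrough⟩
[7] xori  r2, r0, 6  →  {r0:0, r1:3, r2:6, r3:3, r4:3, r5:0, r6:11}
[8] slt  r5, r3, r3  →  {r0:0, r1:3, r2:6, r3:3, r4:3, r5:0, r6:11}
[9] xori  r1, r0, 14  →  {r0:0, r1:14, r2:6, r3:3, r4:3, r5:0, r6:11}

3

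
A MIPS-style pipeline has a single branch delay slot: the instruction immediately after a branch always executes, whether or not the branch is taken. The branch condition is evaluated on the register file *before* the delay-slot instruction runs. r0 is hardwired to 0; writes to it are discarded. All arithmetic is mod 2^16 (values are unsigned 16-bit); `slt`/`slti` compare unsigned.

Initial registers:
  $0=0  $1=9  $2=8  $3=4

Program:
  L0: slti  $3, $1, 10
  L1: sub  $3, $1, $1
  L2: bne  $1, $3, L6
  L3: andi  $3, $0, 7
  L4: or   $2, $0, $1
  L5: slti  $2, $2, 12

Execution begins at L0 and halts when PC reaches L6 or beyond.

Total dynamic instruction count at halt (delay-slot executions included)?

  step pc=0: slti  $3, $1, 10  regs=(0,9,8,1)
  step pc=1: sub  $3, $1, $1  regs=(0,9,8,0)
  step pc=2: bne  $1, $3, L6  cond=T  regs=(0,9,8,0)
  step pc=3: andi  $3, $0, 7  regs=(0,9,8,0)

4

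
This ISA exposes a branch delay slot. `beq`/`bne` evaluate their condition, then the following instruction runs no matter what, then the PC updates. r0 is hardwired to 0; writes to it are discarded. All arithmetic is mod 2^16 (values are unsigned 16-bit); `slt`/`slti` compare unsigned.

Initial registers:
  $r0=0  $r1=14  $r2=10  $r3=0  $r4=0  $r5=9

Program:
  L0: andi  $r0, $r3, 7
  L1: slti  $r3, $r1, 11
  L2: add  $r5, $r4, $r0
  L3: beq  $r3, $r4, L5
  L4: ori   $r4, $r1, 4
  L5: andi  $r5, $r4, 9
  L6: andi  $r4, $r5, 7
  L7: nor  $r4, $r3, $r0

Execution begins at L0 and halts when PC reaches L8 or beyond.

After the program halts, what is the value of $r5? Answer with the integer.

8

#0 andi  $r0, $r3, 7 ; 0/14/10/0/0/9
#1 slti  $r3, $r1, 11 ; 0/14/10/0/0/9
#2 add  $r5, $r4, $r0 ; 0/14/10/0/0/0
#3 beq  $r3, $r4, L5 ; 0/14/10/0/0/0 ; →target
#4 ori   $r4, $r1, 4 ; 0/14/10/0/14/0
#5 andi  $r5, $r4, 9 ; 0/14/10/0/14/8
#6 andi  $r4, $r5, 7 ; 0/14/10/0/0/8
#7 nor  $r4, $r3, $r0 ; 0/14/10/0/65535/8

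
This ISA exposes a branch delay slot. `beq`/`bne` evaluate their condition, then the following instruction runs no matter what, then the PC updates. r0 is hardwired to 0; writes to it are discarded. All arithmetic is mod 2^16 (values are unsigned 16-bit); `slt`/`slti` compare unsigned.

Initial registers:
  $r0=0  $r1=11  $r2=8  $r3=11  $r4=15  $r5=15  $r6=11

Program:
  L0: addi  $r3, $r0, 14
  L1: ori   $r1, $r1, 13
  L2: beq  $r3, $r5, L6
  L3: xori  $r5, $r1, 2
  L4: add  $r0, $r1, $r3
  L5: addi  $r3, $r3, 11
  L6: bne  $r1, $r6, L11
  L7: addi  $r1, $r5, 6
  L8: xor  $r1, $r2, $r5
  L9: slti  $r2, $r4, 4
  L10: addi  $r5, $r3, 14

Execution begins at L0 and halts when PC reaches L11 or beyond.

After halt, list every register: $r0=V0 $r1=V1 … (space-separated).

$r0=0 $r1=19 $r2=8 $r3=25 $r4=15 $r5=13 $r6=11

[0] addi  $r3, $r0, 14  →  {$r0:0, $r1:11, $r2:8, $r3:14, $r4:15, $r5:15, $r6:11}
[1] ori   $r1, $r1, 13  →  {$r0:0, $r1:15, $r2:8, $r3:14, $r4:15, $r5:15, $r6:11}
[2] beq  $r3, $r5, L6  →  {$r0:0, $r1:15, $r2:8, $r3:14, $r4:15, $r5:15, $r6:11}  ⟨branch fallthrough⟩
[3] xori  $r5, $r1, 2  →  {$r0:0, $r1:15, $r2:8, $r3:14, $r4:15, $r5:13, $r6:11}
[4] add  $r0, $r1, $r3  →  {$r0:0, $r1:15, $r2:8, $r3:14, $r4:15, $r5:13, $r6:11}
[5] addi  $r3, $r3, 11  →  {$r0:0, $r1:15, $r2:8, $r3:25, $r4:15, $r5:13, $r6:11}
[6] bne  $r1, $r6, L11  →  {$r0:0, $r1:15, $r2:8, $r3:25, $r4:15, $r5:13, $r6:11}  ⟨branch taken⟩
[7] addi  $r1, $r5, 6  →  {$r0:0, $r1:19, $r2:8, $r3:25, $r4:15, $r5:13, $r6:11}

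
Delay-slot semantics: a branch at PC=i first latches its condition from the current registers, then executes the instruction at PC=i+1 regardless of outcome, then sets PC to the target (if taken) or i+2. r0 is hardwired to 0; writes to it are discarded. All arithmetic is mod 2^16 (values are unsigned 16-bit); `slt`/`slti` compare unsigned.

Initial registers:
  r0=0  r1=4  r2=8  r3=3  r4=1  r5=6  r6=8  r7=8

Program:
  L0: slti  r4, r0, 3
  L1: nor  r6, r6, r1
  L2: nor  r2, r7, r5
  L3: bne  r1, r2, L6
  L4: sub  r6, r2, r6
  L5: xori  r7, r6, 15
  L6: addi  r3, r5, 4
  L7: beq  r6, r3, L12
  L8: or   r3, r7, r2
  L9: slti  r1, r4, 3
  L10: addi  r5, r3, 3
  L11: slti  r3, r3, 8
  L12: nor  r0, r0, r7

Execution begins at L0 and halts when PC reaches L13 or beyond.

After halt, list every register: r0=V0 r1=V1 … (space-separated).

r0=0 r1=1 r2=65521 r3=0 r4=1 r5=65532 r6=65534 r7=8

PC=0  slti  r4, r0, 3        | r0=0 r1=4 r2=8 r3=3 r4=1 r5=6 r6=8 r7=8
PC=1  nor  r6, r6, r1        | r0=0 r1=4 r2=8 r3=3 r4=1 r5=6 r6=65523 r7=8
PC=2  nor  r2, r7, r5        | r0=0 r1=4 r2=65521 r3=3 r4=1 r5=6 r6=65523 r7=8
PC=3  bne  r1, r2, L6        | r0=0 r1=4 r2=65521 r3=3 r4=1 r5=6 r6=65523 r7=8  [TAKEN]
PC=4  sub  r6, r2, r6        | r0=0 r1=4 r2=65521 r3=3 r4=1 r5=6 r6=65534 r7=8
PC=6  addi  r3, r5, 4        | r0=0 r1=4 r2=65521 r3=10 r4=1 r5=6 r6=65534 r7=8
PC=7  beq  r6, r3, L12       | r0=0 r1=4 r2=65521 r3=10 r4=1 r5=6 r6=65534 r7=8  [not taken]
PC=8  or   r3, r7, r2        | r0=0 r1=4 r2=65521 r3=65529 r4=1 r5=6 r6=65534 r7=8
PC=9  slti  r1, r4, 3        | r0=0 r1=1 r2=65521 r3=65529 r4=1 r5=6 r6=65534 r7=8
PC=10 addi  r5, r3, 3        | r0=0 r1=1 r2=65521 r3=65529 r4=1 r5=65532 r6=65534 r7=8
PC=11 slti  r3, r3, 8        | r0=0 r1=1 r2=65521 r3=0 r4=1 r5=65532 r6=65534 r7=8
PC=12 nor  r0, r0, r7        | r0=0 r1=1 r2=65521 r3=0 r4=1 r5=65532 r6=65534 r7=8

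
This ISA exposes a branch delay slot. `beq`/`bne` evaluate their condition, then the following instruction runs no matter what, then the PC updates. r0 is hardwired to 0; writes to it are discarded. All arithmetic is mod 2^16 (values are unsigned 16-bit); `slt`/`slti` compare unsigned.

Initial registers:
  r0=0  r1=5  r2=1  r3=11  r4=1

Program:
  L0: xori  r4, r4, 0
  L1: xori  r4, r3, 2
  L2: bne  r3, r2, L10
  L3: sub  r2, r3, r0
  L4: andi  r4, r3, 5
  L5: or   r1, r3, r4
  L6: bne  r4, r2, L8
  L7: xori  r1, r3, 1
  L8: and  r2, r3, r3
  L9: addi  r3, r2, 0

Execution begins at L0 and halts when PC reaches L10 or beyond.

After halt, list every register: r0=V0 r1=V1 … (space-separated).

r0=0 r1=5 r2=11 r3=11 r4=9

PC=0  xori  r4, r4, 0        | r0=0 r1=5 r2=1 r3=11 r4=1
PC=1  xori  r4, r3, 2        | r0=0 r1=5 r2=1 r3=11 r4=9
PC=2  bne  r3, r2, L10       | r0=0 r1=5 r2=1 r3=11 r4=9  [TAKEN]
PC=3  sub  r2, r3, r0        | r0=0 r1=5 r2=11 r3=11 r4=9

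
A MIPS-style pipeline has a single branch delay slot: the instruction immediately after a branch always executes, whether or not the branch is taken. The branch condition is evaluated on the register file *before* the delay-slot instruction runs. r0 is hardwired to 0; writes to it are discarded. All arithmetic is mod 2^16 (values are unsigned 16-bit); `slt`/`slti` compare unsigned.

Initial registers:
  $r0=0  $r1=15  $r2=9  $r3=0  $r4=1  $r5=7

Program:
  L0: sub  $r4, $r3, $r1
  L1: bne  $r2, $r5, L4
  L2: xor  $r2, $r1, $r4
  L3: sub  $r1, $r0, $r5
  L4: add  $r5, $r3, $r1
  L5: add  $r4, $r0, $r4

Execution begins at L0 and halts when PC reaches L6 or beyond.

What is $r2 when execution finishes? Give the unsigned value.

#0 sub  $r4, $r3, $r1 ; 0/15/9/0/65521/7
#1 bne  $r2, $r5, L4 ; 0/15/9/0/65521/7 ; →target
#2 xor  $r2, $r1, $r4 ; 0/15/65534/0/65521/7
#4 add  $r5, $r3, $r1 ; 0/15/65534/0/65521/15
#5 add  $r4, $r0, $r4 ; 0/15/65534/0/65521/15

65534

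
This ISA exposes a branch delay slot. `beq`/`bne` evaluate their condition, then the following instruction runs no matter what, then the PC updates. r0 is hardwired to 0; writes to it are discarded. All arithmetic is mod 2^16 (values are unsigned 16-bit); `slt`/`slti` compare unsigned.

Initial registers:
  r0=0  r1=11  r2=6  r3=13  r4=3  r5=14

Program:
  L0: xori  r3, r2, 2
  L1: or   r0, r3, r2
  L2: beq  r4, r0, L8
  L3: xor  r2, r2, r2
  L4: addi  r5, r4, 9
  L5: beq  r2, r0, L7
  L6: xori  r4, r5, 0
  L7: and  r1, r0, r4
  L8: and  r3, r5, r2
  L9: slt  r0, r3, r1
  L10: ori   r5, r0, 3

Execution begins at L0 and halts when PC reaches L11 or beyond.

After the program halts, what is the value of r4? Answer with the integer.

12

  step pc=0: xori  r3, r2, 2  regs=(0,11,6,4,3,14)
  step pc=1: or   r0, r3, r2  regs=(0,11,6,4,3,14)
  step pc=2: beq  r4, r0, L8  cond=F  regs=(0,11,6,4,3,14)
  step pc=3: xor  r2, r2, r2  regs=(0,11,0,4,3,14)
  step pc=4: addi  r5, r4, 9  regs=(0,11,0,4,3,12)
  step pc=5: beq  r2, r0, L7  cond=T  regs=(0,11,0,4,3,12)
  step pc=6: xori  r4, r5, 0  regs=(0,11,0,4,12,12)
  step pc=7: and  r1, r0, r4  regs=(0,0,0,4,12,12)
  step pc=8: and  r3, r5, r2  regs=(0,0,0,0,12,12)
  step pc=9: slt  r0, r3, r1  regs=(0,0,0,0,12,12)
  step pc=10: ori   r5, r0, 3  regs=(0,0,0,0,12,3)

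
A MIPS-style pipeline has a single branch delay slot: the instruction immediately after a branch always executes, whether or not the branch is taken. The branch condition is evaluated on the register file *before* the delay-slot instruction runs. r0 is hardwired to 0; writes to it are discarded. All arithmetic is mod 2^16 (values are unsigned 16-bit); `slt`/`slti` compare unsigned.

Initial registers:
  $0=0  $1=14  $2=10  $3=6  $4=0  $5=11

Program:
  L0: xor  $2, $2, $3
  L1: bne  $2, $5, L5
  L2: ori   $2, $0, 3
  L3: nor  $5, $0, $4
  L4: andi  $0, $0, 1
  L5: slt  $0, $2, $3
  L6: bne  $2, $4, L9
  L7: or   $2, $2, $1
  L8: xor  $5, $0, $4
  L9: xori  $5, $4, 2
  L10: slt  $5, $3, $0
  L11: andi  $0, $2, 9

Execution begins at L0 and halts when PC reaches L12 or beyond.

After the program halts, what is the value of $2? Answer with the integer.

#0 xor  $2, $2, $3 ; 0/14/12/6/0/11
#1 bne  $2, $5, L5 ; 0/14/12/6/0/11 ; →target
#2 ori   $2, $0, 3 ; 0/14/3/6/0/11
#5 slt  $0, $2, $3 ; 0/14/3/6/0/11
#6 bne  $2, $4, L9 ; 0/14/3/6/0/11 ; →target
#7 or   $2, $2, $1 ; 0/14/15/6/0/11
#9 xori  $5, $4, 2 ; 0/14/15/6/0/2
#10 slt  $5, $3, $0 ; 0/14/15/6/0/0
#11 andi  $0, $2, 9 ; 0/14/15/6/0/0

15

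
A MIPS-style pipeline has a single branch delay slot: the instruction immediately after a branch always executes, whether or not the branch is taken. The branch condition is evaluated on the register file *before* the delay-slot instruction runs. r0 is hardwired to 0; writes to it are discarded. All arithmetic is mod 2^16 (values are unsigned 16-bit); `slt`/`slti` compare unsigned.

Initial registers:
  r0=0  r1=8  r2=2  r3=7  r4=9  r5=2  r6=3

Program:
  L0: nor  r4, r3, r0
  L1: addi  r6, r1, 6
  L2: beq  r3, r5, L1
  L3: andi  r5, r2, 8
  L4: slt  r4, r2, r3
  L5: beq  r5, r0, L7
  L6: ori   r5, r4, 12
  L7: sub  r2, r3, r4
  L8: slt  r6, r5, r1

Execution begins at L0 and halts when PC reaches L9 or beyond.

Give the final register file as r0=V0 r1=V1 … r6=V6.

  step pc=0: nor  r4, r3, r0  regs=(0,8,2,7,65528,2,3)
  step pc=1: addi  r6, r1, 6  regs=(0,8,2,7,65528,2,14)
  step pc=2: beq  r3, r5, L1  cond=F  regs=(0,8,2,7,65528,2,14)
  step pc=3: andi  r5, r2, 8  regs=(0,8,2,7,65528,0,14)
  step pc=4: slt  r4, r2, r3  regs=(0,8,2,7,1,0,14)
  step pc=5: beq  r5, r0, L7  cond=T  regs=(0,8,2,7,1,0,14)
  step pc=6: ori   r5, r4, 12  regs=(0,8,2,7,1,13,14)
  step pc=7: sub  r2, r3, r4  regs=(0,8,6,7,1,13,14)
  step pc=8: slt  r6, r5, r1  regs=(0,8,6,7,1,13,0)

r0=0 r1=8 r2=6 r3=7 r4=1 r5=13 r6=0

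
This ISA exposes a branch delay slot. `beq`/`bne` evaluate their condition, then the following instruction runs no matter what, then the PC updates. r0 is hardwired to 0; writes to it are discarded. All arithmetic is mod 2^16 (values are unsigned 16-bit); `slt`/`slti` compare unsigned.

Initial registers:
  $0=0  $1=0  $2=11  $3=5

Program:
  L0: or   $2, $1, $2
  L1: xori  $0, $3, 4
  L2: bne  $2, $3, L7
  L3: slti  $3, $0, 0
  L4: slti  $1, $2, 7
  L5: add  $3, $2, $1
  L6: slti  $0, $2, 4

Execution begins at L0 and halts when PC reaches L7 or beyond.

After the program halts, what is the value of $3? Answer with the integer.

  step pc=0: or   $2, $1, $2  regs=(0,0,11,5)
  step pc=1: xori  $0, $3, 4  regs=(0,0,11,5)
  step pc=2: bne  $2, $3, L7  cond=T  regs=(0,0,11,5)
  step pc=3: slti  $3, $0, 0  regs=(0,0,11,0)

0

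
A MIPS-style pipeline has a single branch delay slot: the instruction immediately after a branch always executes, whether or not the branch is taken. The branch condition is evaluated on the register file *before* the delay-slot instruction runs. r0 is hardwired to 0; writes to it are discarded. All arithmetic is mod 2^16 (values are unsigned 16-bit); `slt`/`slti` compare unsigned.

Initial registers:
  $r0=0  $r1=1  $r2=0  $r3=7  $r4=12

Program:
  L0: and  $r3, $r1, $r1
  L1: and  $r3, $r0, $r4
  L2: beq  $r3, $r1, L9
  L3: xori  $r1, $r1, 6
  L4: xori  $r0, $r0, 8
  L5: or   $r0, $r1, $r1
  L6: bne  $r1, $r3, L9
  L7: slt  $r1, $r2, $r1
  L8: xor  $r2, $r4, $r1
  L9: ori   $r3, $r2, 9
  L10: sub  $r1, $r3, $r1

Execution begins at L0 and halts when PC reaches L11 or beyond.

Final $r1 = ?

8

PC=0  and  $r3, $r1, $r1     | $r0=0 $r1=1 $r2=0 $r3=1 $r4=12
PC=1  and  $r3, $r0, $r4     | $r0=0 $r1=1 $r2=0 $r3=0 $r4=12
PC=2  beq  $r3, $r1, L9      | $r0=0 $r1=1 $r2=0 $r3=0 $r4=12  [not taken]
PC=3  xori  $r1, $r1, 6      | $r0=0 $r1=7 $r2=0 $r3=0 $r4=12
PC=4  xori  $r0, $r0, 8      | $r0=0 $r1=7 $r2=0 $r3=0 $r4=12
PC=5  or   $r0, $r1, $r1     | $r0=0 $r1=7 $r2=0 $r3=0 $r4=12
PC=6  bne  $r1, $r3, L9      | $r0=0 $r1=7 $r2=0 $r3=0 $r4=12  [TAKEN]
PC=7  slt  $r1, $r2, $r1     | $r0=0 $r1=1 $r2=0 $r3=0 $r4=12
PC=9  ori   $r3, $r2, 9      | $r0=0 $r1=1 $r2=0 $r3=9 $r4=12
PC=10 sub  $r1, $r3, $r1     | $r0=0 $r1=8 $r2=0 $r3=9 $r4=12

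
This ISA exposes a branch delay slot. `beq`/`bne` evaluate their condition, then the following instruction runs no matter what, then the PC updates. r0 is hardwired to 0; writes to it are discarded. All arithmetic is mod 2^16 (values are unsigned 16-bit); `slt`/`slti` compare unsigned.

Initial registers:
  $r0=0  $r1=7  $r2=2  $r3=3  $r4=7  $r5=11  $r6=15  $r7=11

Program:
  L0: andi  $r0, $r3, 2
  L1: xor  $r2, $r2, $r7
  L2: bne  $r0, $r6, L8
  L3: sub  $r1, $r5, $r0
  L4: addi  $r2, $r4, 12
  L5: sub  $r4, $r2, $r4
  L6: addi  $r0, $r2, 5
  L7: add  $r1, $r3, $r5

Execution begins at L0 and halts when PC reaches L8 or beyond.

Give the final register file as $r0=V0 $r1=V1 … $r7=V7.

$r0=0 $r1=11 $r2=9 $r3=3 $r4=7 $r5=11 $r6=15 $r7=11

#0 andi  $r0, $r3, 2 ; 0/7/2/3/7/11/15/11
#1 xor  $r2, $r2, $r7 ; 0/7/9/3/7/11/15/11
#2 bne  $r0, $r6, L8 ; 0/7/9/3/7/11/15/11 ; →target
#3 sub  $r1, $r5, $r0 ; 0/11/9/3/7/11/15/11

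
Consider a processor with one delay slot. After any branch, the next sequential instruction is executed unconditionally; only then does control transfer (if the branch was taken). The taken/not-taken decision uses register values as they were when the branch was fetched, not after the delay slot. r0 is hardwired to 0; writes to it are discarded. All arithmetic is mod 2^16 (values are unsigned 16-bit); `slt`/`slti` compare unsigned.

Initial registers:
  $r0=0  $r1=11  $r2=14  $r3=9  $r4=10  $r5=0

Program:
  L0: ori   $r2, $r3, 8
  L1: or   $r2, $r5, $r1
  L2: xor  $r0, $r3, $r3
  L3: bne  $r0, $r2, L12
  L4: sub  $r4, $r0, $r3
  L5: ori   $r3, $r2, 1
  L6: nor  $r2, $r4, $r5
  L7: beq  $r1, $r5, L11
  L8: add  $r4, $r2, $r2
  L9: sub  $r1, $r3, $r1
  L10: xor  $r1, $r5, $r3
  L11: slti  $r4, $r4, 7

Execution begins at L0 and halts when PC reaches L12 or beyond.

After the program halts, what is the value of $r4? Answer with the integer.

PC=0  ori   $r2, $r3, 8      | $r0=0 $r1=11 $r2=9 $r3=9 $r4=10 $r5=0
PC=1  or   $r2, $r5, $r1     | $r0=0 $r1=11 $r2=11 $r3=9 $r4=10 $r5=0
PC=2  xor  $r0, $r3, $r3     | $r0=0 $r1=11 $r2=11 $r3=9 $r4=10 $r5=0
PC=3  bne  $r0, $r2, L12     | $r0=0 $r1=11 $r2=11 $r3=9 $r4=10 $r5=0  [TAKEN]
PC=4  sub  $r4, $r0, $r3     | $r0=0 $r1=11 $r2=11 $r3=9 $r4=65527 $r5=0

65527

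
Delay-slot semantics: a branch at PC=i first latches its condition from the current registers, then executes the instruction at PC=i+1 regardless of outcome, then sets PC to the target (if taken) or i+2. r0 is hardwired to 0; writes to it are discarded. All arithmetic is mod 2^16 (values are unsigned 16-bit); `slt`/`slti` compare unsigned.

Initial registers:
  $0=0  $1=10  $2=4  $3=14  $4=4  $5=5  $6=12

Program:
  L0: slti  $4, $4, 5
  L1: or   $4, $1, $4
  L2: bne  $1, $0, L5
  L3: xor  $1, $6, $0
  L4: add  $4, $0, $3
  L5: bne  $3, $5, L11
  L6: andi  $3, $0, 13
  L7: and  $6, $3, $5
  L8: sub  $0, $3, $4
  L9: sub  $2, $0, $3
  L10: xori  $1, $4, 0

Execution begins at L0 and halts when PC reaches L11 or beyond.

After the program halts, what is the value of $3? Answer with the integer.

  step pc=0: slti  $4, $4, 5  regs=(0,10,4,14,1,5,12)
  step pc=1: or   $4, $1, $4  regs=(0,10,4,14,11,5,12)
  step pc=2: bne  $1, $0, L5  cond=T  regs=(0,10,4,14,11,5,12)
  step pc=3: xor  $1, $6, $0  regs=(0,12,4,14,11,5,12)
  step pc=5: bne  $3, $5, L11  cond=T  regs=(0,12,4,14,11,5,12)
  step pc=6: andi  $3, $0, 13  regs=(0,12,4,0,11,5,12)

0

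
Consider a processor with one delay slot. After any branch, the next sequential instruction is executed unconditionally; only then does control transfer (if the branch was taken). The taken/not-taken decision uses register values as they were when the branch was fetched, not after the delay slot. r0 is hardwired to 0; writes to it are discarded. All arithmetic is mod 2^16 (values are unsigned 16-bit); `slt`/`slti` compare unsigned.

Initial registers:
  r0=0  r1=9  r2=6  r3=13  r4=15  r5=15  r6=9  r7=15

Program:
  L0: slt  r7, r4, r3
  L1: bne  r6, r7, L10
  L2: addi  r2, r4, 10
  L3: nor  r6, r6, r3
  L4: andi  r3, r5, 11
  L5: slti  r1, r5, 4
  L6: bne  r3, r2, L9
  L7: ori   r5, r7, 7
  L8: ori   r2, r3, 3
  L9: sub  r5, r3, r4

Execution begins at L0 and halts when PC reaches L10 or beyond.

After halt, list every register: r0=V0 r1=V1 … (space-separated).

PC=0  slt  r7, r4, r3        | r0=0 r1=9 r2=6 r3=13 r4=15 r5=15 r6=9 r7=0
PC=1  bne  r6, r7, L10       | r0=0 r1=9 r2=6 r3=13 r4=15 r5=15 r6=9 r7=0  [TAKEN]
PC=2  addi  r2, r4, 10       | r0=0 r1=9 r2=25 r3=13 r4=15 r5=15 r6=9 r7=0

r0=0 r1=9 r2=25 r3=13 r4=15 r5=15 r6=9 r7=0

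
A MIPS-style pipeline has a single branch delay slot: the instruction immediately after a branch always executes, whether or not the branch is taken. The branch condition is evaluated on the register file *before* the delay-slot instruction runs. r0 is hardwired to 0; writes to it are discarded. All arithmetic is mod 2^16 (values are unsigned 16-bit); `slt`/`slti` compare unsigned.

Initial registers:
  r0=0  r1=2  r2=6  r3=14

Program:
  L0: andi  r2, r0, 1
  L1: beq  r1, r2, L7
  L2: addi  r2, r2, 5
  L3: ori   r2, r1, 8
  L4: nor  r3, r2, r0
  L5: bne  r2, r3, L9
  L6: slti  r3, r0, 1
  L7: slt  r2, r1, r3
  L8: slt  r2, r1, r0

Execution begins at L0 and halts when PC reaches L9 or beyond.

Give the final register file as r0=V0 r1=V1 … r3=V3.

r0=0 r1=2 r2=10 r3=1

#0 andi  r2, r0, 1 ; 0/2/0/14
#1 beq  r1, r2, L7 ; 0/2/0/14 ; →fallthru
#2 addi  r2, r2, 5 ; 0/2/5/14
#3 ori   r2, r1, 8 ; 0/2/10/14
#4 nor  r3, r2, r0 ; 0/2/10/65525
#5 bne  r2, r3, L9 ; 0/2/10/65525 ; →target
#6 slti  r3, r0, 1 ; 0/2/10/1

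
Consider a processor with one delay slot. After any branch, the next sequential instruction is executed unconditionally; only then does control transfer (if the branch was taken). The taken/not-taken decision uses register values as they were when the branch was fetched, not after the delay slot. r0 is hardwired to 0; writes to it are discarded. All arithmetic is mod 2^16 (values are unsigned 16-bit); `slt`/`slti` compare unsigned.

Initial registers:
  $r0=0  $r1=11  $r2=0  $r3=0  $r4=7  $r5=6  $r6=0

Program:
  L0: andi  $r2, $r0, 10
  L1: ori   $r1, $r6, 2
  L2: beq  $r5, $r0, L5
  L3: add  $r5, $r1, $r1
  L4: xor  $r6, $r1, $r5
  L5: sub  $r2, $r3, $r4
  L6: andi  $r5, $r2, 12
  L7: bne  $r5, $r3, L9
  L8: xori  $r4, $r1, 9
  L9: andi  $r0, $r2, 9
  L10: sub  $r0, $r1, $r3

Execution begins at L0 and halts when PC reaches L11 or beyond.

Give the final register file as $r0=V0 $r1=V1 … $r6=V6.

$r0=0 $r1=2 $r2=65529 $r3=0 $r4=11 $r5=8 $r6=6

#0 andi  $r2, $r0, 10 ; 0/11/0/0/7/6/0
#1 ori   $r1, $r6, 2 ; 0/2/0/0/7/6/0
#2 beq  $r5, $r0, L5 ; 0/2/0/0/7/6/0 ; →fallthru
#3 add  $r5, $r1, $r1 ; 0/2/0/0/7/4/0
#4 xor  $r6, $r1, $r5 ; 0/2/0/0/7/4/6
#5 sub  $r2, $r3, $r4 ; 0/2/65529/0/7/4/6
#6 andi  $r5, $r2, 12 ; 0/2/65529/0/7/8/6
#7 bne  $r5, $r3, L9 ; 0/2/65529/0/7/8/6 ; →target
#8 xori  $r4, $r1, 9 ; 0/2/65529/0/11/8/6
#9 andi  $r0, $r2, 9 ; 0/2/65529/0/11/8/6
#10 sub  $r0, $r1, $r3 ; 0/2/65529/0/11/8/6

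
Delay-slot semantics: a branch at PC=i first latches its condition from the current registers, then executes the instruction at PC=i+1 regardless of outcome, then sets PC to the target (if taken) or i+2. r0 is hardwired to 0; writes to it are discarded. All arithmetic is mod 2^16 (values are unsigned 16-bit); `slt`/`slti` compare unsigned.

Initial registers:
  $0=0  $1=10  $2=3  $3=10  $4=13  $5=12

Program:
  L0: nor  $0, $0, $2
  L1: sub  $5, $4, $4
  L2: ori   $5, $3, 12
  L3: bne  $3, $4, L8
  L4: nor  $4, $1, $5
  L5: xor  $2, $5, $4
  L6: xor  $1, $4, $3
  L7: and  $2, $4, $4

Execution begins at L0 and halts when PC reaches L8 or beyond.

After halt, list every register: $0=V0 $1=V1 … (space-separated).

PC=0  nor  $0, $0, $2        | $0=0 $1=10 $2=3 $3=10 $4=13 $5=12
PC=1  sub  $5, $4, $4        | $0=0 $1=10 $2=3 $3=10 $4=13 $5=0
PC=2  ori   $5, $3, 12       | $0=0 $1=10 $2=3 $3=10 $4=13 $5=14
PC=3  bne  $3, $4, L8        | $0=0 $1=10 $2=3 $3=10 $4=13 $5=14  [TAKEN]
PC=4  nor  $4, $1, $5        | $0=0 $1=10 $2=3 $3=10 $4=65521 $5=14

$0=0 $1=10 $2=3 $3=10 $4=65521 $5=14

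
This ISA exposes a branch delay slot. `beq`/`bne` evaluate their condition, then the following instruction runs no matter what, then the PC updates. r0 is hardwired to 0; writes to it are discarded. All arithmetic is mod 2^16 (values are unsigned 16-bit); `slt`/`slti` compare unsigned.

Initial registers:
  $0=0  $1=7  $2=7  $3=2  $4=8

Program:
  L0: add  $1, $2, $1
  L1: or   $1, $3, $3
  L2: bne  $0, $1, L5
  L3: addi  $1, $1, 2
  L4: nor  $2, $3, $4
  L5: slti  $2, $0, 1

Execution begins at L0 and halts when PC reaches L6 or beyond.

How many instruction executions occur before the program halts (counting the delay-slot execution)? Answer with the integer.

PC=0  add  $1, $2, $1        | $0=0 $1=14 $2=7 $3=2 $4=8
PC=1  or   $1, $3, $3        | $0=0 $1=2 $2=7 $3=2 $4=8
PC=2  bne  $0, $1, L5        | $0=0 $1=2 $2=7 $3=2 $4=8  [TAKEN]
PC=3  addi  $1, $1, 2        | $0=0 $1=4 $2=7 $3=2 $4=8
PC=5  slti  $2, $0, 1        | $0=0 $1=4 $2=1 $3=2 $4=8

5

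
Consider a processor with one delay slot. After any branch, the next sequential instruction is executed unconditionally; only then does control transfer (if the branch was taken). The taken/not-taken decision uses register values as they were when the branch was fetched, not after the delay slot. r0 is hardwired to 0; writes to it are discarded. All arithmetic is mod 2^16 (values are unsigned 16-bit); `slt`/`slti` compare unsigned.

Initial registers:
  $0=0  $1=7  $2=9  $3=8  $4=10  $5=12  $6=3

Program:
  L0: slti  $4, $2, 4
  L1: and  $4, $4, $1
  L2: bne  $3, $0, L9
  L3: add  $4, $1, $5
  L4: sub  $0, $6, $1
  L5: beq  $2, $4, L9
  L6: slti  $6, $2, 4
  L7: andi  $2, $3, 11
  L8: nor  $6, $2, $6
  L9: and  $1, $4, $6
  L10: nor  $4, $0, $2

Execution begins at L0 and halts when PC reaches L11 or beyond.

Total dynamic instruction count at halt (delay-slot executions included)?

#0 slti  $4, $2, 4 ; 0/7/9/8/0/12/3
#1 and  $4, $4, $1 ; 0/7/9/8/0/12/3
#2 bne  $3, $0, L9 ; 0/7/9/8/0/12/3 ; →target
#3 add  $4, $1, $5 ; 0/7/9/8/19/12/3
#9 and  $1, $4, $6 ; 0/3/9/8/19/12/3
#10 nor  $4, $0, $2 ; 0/3/9/8/65526/12/3

6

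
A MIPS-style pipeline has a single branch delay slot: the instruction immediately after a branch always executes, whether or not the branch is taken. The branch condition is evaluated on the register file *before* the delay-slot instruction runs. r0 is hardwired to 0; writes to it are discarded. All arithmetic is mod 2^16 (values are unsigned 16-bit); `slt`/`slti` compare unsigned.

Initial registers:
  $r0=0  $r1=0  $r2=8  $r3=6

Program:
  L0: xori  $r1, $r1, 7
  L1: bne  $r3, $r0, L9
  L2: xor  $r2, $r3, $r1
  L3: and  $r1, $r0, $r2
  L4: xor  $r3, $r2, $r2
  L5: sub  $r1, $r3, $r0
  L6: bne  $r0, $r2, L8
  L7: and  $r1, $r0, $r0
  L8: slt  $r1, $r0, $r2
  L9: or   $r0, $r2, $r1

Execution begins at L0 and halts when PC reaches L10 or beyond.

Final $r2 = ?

#0 xori  $r1, $r1, 7 ; 0/7/8/6
#1 bne  $r3, $r0, L9 ; 0/7/8/6 ; →target
#2 xor  $r2, $r3, $r1 ; 0/7/1/6
#9 or   $r0, $r2, $r1 ; 0/7/1/6

1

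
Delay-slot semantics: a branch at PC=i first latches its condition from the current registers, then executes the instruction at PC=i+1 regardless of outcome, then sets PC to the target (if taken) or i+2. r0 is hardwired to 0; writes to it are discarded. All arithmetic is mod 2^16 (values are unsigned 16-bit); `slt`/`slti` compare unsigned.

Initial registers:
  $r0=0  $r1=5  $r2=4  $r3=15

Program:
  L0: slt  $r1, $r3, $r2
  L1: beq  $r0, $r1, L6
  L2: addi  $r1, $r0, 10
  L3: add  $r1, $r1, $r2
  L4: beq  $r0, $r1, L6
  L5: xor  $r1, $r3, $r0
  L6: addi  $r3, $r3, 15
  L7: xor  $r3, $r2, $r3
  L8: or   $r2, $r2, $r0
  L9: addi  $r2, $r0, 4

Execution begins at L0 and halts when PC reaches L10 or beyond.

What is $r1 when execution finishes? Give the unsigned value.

PC=0  slt  $r1, $r3, $r2     | $r0=0 $r1=0 $r2=4 $r3=15
PC=1  beq  $r0, $r1, L6      | $r0=0 $r1=0 $r2=4 $r3=15  [TAKEN]
PC=2  addi  $r1, $r0, 10     | $r0=0 $r1=10 $r2=4 $r3=15
PC=6  addi  $r3, $r3, 15     | $r0=0 $r1=10 $r2=4 $r3=30
PC=7  xor  $r3, $r2, $r3     | $r0=0 $r1=10 $r2=4 $r3=26
PC=8  or   $r2, $r2, $r0     | $r0=0 $r1=10 $r2=4 $r3=26
PC=9  addi  $r2, $r0, 4      | $r0=0 $r1=10 $r2=4 $r3=26

10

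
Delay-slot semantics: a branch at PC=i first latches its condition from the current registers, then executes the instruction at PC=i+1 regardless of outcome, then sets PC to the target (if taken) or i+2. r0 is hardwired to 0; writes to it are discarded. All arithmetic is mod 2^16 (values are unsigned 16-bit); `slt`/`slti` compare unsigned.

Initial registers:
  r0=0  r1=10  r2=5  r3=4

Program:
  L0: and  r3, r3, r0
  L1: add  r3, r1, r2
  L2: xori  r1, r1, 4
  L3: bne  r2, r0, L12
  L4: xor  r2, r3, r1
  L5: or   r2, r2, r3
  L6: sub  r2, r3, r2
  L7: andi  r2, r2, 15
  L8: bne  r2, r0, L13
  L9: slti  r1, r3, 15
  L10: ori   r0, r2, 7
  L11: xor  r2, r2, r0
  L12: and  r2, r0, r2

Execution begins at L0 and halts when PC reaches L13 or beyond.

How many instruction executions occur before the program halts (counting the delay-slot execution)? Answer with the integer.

6

[0] and  r3, r3, r0  →  {r0:0, r1:10, r2:5, r3:0}
[1] add  r3, r1, r2  →  {r0:0, r1:10, r2:5, r3:15}
[2] xori  r1, r1, 4  →  {r0:0, r1:14, r2:5, r3:15}
[3] bne  r2, r0, L12  →  {r0:0, r1:14, r2:5, r3:15}  ⟨branch taken⟩
[4] xor  r2, r3, r1  →  {r0:0, r1:14, r2:1, r3:15}
[12] and  r2, r0, r2  →  {r0:0, r1:14, r2:0, r3:15}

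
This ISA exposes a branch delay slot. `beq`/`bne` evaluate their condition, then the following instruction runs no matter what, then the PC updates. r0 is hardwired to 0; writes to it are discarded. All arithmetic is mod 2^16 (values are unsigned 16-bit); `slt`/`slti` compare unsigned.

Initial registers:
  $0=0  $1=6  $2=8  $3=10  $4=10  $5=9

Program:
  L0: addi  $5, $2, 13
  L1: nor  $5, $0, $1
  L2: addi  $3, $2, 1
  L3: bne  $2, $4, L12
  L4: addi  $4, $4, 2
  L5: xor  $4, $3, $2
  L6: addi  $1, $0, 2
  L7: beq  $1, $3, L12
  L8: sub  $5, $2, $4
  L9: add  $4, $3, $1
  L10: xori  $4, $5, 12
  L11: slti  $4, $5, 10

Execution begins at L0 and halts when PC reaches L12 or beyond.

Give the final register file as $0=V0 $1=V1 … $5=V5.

$0=0 $1=6 $2=8 $3=9 $4=12 $5=65529

PC=0  addi  $5, $2, 13       | $0=0 $1=6 $2=8 $3=10 $4=10 $5=21
PC=1  nor  $5, $0, $1        | $0=0 $1=6 $2=8 $3=10 $4=10 $5=65529
PC=2  addi  $3, $2, 1        | $0=0 $1=6 $2=8 $3=9 $4=10 $5=65529
PC=3  bne  $2, $4, L12       | $0=0 $1=6 $2=8 $3=9 $4=10 $5=65529  [TAKEN]
PC=4  addi  $4, $4, 2        | $0=0 $1=6 $2=8 $3=9 $4=12 $5=65529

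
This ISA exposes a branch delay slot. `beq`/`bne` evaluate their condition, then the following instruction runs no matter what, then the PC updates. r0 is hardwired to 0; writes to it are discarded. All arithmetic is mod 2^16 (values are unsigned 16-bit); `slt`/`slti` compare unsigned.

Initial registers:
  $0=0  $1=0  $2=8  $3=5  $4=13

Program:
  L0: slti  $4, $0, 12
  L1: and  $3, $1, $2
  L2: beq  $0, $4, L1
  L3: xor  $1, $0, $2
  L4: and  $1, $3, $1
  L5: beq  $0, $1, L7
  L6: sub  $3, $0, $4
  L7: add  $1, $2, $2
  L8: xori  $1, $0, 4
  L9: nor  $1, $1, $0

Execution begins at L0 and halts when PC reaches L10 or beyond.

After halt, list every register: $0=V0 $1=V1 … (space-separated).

$0=0 $1=65531 $2=8 $3=65535 $4=1

[0] slti  $4, $0, 12  →  {$0:0, $1:0, $2:8, $3:5, $4:1}
[1] and  $3, $1, $2  →  {$0:0, $1:0, $2:8, $3:0, $4:1}
[2] beq  $0, $4, L1  →  {$0:0, $1:0, $2:8, $3:0, $4:1}  ⟨branch fallthrough⟩
[3] xor  $1, $0, $2  →  {$0:0, $1:8, $2:8, $3:0, $4:1}
[4] and  $1, $3, $1  →  {$0:0, $1:0, $2:8, $3:0, $4:1}
[5] beq  $0, $1, L7  →  {$0:0, $1:0, $2:8, $3:0, $4:1}  ⟨branch taken⟩
[6] sub  $3, $0, $4  →  {$0:0, $1:0, $2:8, $3:65535, $4:1}
[7] add  $1, $2, $2  →  {$0:0, $1:16, $2:8, $3:65535, $4:1}
[8] xori  $1, $0, 4  →  {$0:0, $1:4, $2:8, $3:65535, $4:1}
[9] nor  $1, $1, $0  →  {$0:0, $1:65531, $2:8, $3:65535, $4:1}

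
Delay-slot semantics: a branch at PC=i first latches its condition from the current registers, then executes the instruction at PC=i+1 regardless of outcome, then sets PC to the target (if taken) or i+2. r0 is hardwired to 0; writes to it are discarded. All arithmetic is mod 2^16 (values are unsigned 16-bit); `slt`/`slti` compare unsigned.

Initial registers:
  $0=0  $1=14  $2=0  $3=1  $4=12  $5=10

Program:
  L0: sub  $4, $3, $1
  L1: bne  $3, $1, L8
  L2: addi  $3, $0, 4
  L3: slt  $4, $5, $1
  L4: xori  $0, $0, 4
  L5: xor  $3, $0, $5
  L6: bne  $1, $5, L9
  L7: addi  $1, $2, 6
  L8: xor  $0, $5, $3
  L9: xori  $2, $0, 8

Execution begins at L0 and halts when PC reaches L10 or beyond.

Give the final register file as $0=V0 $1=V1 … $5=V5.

$0=0 $1=14 $2=8 $3=4 $4=65523 $5=10

[0] sub  $4, $3, $1  →  {$0:0, $1:14, $2:0, $3:1, $4:65523, $5:10}
[1] bne  $3, $1, L8  →  {$0:0, $1:14, $2:0, $3:1, $4:65523, $5:10}  ⟨branch taken⟩
[2] addi  $3, $0, 4  →  {$0:0, $1:14, $2:0, $3:4, $4:65523, $5:10}
[8] xor  $0, $5, $3  →  {$0:0, $1:14, $2:0, $3:4, $4:65523, $5:10}
[9] xori  $2, $0, 8  →  {$0:0, $1:14, $2:8, $3:4, $4:65523, $5:10}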